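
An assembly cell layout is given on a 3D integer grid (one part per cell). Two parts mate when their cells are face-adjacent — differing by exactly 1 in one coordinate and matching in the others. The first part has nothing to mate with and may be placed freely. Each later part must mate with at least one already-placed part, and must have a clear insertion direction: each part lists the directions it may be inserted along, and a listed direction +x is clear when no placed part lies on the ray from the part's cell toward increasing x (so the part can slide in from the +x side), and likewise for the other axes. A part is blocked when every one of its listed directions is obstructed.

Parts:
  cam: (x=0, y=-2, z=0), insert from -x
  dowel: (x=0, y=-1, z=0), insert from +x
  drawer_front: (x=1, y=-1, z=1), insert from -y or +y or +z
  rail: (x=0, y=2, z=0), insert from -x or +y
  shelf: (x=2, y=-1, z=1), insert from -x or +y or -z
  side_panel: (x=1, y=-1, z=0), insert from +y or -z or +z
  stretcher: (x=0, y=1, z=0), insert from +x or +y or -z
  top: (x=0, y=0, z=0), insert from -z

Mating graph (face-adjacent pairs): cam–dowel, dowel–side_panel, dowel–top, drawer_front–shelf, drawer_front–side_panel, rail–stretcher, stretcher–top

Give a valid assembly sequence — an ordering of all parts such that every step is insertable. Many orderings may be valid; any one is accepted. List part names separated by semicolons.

rail; stretcher; top; dowel; side_panel; drawer_front; cam; shelf

1. rail@(0, 2, 0) [-x clear] — {rail}
2. stretcher@(0, 1, 0) [+x clear] — {rail, stretcher}
3. top@(0, 0, 0) [-z clear] — {rail, stretcher, top}
4. dowel@(0, -1, 0) [+x clear] — {dowel, rail, stretcher, top}
5. side_panel@(1, -1, 0) [+y clear] — {dowel, rail, side_panel, stretcher, top}
6. drawer_front@(1, -1, 1) [-y clear] — {dowel, drawer_front, rail, side_panel, stretcher, top}
7. cam@(0, -2, 0) [-x clear] — {cam, dowel, drawer_front, rail, side_panel, stretcher, top}
8. shelf@(2, -1, 1) [+y clear] — {cam, dowel, drawer_front, rail, shelf, side_panel, stretcher, top}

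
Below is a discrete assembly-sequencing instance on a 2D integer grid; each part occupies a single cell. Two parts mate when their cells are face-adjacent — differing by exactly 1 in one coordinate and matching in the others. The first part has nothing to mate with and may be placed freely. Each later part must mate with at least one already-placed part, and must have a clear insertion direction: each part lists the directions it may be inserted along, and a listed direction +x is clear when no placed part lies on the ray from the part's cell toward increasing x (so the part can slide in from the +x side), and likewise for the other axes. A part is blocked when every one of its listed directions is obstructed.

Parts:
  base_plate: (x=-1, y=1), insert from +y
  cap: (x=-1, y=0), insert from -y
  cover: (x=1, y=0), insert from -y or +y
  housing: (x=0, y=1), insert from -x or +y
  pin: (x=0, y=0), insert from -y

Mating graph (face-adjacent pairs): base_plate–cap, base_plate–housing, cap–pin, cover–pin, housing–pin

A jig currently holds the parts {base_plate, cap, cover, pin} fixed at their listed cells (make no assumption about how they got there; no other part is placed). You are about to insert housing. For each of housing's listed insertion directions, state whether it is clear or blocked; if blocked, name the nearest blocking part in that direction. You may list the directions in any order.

+y: clear; -x: blocked by base_plate

-x: nearest on ray is base_plate@(-1, 1) ⇒ blocked
+y: ray from housing(0, 1) has no placed part ⇒ clear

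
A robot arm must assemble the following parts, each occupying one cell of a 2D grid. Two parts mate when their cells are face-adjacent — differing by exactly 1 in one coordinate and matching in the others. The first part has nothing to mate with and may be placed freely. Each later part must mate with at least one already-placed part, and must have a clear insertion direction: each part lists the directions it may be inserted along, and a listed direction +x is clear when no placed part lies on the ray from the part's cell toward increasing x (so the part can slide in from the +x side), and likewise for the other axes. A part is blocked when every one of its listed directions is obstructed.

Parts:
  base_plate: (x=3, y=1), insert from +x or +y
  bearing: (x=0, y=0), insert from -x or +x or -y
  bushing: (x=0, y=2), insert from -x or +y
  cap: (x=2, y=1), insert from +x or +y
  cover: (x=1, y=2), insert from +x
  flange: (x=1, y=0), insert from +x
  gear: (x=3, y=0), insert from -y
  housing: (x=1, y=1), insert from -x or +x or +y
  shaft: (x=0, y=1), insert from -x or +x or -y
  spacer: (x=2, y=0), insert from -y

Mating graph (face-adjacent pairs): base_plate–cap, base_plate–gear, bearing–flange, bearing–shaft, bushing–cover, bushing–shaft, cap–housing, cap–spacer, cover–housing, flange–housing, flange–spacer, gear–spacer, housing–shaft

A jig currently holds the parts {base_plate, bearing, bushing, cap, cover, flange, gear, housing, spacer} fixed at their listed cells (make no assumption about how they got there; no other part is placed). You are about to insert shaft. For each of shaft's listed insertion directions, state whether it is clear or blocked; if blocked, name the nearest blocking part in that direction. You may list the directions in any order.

-x: ray from shaft(0, 1) has no placed part ⇒ clear
+x: nearest on ray is housing@(1, 1) ⇒ blocked
-y: nearest on ray is bearing@(0, 0) ⇒ blocked

+x: blocked by housing; -x: clear; -y: blocked by bearing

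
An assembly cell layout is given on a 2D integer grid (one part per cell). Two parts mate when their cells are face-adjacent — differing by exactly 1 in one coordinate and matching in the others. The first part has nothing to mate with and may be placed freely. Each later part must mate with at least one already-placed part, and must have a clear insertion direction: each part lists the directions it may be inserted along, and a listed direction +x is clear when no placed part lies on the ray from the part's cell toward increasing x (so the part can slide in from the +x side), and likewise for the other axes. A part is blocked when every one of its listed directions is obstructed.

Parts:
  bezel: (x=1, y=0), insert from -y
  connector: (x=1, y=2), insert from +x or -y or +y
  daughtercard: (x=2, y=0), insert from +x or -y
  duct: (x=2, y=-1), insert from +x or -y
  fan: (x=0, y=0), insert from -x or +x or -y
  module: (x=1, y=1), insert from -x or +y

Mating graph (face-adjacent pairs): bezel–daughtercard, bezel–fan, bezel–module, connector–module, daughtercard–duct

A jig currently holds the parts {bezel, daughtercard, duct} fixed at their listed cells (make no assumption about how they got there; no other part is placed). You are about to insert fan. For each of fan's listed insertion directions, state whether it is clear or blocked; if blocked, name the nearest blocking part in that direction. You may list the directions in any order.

-x: ray from fan(0, 0) has no placed part ⇒ clear
+x: nearest on ray is bezel@(1, 0) ⇒ blocked
-y: ray from fan(0, 0) has no placed part ⇒ clear

+x: blocked by bezel; -x: clear; -y: clear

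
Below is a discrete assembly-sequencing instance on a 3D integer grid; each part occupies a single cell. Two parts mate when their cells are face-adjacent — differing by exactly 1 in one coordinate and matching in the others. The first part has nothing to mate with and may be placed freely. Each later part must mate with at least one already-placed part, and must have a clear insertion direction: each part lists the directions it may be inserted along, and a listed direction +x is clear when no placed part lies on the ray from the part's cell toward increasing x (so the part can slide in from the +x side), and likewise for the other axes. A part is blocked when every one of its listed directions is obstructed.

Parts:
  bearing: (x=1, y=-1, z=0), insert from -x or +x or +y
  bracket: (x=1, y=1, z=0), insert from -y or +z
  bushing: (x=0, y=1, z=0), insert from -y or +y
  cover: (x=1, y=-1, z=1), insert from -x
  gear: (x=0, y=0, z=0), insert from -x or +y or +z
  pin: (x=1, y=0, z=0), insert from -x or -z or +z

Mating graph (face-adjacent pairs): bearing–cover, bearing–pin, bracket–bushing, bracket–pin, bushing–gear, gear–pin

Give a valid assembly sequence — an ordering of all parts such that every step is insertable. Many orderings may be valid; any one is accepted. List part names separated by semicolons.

1. cover@(1, -1, 1) [-x clear] — {cover}
2. bearing@(1, -1, 0) [-x clear] — {bearing, cover}
3. pin@(1, 0, 0) [-x clear] — {bearing, cover, pin}
4. bracket@(1, 1, 0) [+z clear] — {bearing, bracket, cover, pin}
5. gear@(0, 0, 0) [-x clear] — {bearing, bracket, cover, gear, pin}
6. bushing@(0, 1, 0) [+y clear] — {bearing, bracket, bushing, cover, gear, pin}

cover; bearing; pin; bracket; gear; bushing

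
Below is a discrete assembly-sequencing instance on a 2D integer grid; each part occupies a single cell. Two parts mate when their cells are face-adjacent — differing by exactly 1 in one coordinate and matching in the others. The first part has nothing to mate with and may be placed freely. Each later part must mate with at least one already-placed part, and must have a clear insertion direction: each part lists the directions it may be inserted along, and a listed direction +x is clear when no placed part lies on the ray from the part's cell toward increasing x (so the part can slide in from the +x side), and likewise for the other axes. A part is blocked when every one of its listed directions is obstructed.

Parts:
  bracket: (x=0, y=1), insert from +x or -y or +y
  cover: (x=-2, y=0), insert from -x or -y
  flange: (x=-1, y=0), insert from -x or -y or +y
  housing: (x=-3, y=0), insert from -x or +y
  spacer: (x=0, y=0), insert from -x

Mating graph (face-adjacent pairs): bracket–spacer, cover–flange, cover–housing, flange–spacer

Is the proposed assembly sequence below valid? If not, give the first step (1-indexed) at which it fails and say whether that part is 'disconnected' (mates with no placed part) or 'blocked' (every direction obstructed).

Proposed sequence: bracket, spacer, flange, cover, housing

1. bracket@(0, 1) [+x clear] — {bracket}
2. spacer@(0, 0) [-x clear] — {bracket, spacer}
3. flange@(-1, 0) [-x clear] — {bracket, flange, spacer}
4. cover@(-2, 0) [-x clear] — {bracket, cover, flange, spacer}
5. housing@(-3, 0) [-x clear] — {bracket, cover, flange, housing, spacer}

Valid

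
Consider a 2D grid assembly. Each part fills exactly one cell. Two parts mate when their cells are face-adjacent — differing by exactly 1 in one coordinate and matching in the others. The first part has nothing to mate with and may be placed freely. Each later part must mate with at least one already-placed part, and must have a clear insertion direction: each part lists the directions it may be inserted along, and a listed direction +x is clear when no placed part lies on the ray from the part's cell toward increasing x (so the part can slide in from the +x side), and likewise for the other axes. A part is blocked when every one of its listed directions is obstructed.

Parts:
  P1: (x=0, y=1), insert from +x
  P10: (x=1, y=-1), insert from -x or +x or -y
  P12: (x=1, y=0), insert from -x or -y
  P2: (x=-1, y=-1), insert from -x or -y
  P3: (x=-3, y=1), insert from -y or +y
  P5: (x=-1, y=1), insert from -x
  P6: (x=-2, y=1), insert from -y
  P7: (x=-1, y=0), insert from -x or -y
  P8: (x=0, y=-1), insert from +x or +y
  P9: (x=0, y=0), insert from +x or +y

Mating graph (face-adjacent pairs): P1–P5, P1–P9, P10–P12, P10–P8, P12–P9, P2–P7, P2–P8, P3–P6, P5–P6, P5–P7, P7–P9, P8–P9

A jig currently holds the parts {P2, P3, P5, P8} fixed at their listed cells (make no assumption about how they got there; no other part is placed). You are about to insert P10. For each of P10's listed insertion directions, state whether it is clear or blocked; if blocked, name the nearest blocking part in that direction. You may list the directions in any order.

+x: clear; -x: blocked by P8; -y: clear

-x: nearest on ray is P8@(0, -1) ⇒ blocked
+x: ray from P10(1, -1) has no placed part ⇒ clear
-y: ray from P10(1, -1) has no placed part ⇒ clear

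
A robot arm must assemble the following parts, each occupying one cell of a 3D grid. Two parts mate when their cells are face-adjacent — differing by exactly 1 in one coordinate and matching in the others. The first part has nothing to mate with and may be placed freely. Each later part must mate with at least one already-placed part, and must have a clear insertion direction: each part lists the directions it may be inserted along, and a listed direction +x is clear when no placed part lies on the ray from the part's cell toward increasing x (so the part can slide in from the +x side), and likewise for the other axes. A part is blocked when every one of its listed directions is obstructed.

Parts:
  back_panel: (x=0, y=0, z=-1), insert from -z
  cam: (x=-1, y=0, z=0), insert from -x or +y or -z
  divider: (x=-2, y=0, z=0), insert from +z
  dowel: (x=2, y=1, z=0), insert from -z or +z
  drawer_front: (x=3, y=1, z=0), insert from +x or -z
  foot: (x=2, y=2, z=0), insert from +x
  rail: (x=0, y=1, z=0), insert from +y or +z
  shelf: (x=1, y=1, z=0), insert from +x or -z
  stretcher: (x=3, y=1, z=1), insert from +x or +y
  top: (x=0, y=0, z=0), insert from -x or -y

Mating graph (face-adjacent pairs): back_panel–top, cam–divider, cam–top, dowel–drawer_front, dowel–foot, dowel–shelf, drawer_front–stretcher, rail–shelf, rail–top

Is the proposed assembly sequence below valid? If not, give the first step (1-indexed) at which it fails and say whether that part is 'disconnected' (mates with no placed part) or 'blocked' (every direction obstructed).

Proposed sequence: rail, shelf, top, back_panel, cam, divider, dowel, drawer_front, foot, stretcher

Valid

1. rail@(0, 1, 0) [+y clear] — {rail}
2. shelf@(1, 1, 0) [+x clear] — {rail, shelf}
3. top@(0, 0, 0) [-x clear] — {rail, shelf, top}
4. back_panel@(0, 0, -1) [-z clear] — {back_panel, rail, shelf, top}
5. cam@(-1, 0, 0) [-x clear] — {back_panel, cam, rail, shelf, top}
6. divider@(-2, 0, 0) [+z clear] — {back_panel, cam, divider, rail, shelf, top}
7. dowel@(2, 1, 0) [-z clear] — {back_panel, cam, divider, dowel, rail, shelf, top}
8. drawer_front@(3, 1, 0) [+x clear] — {back_panel, cam, divider, dowel, drawer_front, rail, shelf, top}
9. foot@(2, 2, 0) [+x clear] — {back_panel, cam, divider, dowel, drawer_front, foot, rail, shelf, top}
10. stretcher@(3, 1, 1) [+x clear] — {back_panel, cam, divider, dowel, drawer_front, foot, rail, shelf, stretcher, top}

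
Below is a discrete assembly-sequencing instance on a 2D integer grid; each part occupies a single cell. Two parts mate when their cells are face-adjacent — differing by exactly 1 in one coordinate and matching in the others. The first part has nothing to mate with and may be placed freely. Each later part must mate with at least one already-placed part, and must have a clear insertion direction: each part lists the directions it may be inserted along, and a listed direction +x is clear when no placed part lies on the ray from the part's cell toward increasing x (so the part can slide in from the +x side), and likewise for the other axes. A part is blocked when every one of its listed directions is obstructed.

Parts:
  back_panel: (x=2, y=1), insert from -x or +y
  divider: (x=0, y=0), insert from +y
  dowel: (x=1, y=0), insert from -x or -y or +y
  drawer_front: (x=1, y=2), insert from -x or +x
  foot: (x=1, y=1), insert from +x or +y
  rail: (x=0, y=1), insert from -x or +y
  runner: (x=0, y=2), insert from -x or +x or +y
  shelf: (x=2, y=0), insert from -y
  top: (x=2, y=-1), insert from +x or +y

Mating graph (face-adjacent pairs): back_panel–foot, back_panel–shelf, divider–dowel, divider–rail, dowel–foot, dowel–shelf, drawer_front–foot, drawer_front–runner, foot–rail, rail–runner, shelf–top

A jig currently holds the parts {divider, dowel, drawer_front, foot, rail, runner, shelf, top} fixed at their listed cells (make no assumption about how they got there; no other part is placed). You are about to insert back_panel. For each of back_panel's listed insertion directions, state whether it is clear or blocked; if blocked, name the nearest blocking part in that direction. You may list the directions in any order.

+y: clear; -x: blocked by foot

-x: nearest on ray is foot@(1, 1) ⇒ blocked
+y: ray from back_panel(2, 1) has no placed part ⇒ clear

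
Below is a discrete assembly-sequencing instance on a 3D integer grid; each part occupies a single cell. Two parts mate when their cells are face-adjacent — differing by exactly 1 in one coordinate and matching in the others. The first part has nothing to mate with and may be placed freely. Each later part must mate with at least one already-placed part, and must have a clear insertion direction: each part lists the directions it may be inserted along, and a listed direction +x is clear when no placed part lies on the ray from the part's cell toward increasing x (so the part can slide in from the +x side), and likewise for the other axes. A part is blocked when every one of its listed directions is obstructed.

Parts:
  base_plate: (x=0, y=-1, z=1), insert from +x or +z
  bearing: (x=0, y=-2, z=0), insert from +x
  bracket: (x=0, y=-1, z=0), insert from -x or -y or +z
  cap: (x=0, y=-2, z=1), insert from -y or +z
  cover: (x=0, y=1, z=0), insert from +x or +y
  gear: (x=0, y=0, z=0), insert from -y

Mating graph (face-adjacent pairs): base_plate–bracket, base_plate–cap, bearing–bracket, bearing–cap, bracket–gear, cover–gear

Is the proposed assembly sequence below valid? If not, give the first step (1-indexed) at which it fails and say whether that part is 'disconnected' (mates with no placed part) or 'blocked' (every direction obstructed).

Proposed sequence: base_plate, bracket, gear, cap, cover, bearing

Invalid at step 3 (blocked)

1. base_plate@(0, -1, 1) [+x clear] — {base_plate}
2. bracket@(0, -1, 0) [-x clear] — {base_plate, bracket}
3. gear@(0, 0, 0) — -y all obstructed ⇒ blocked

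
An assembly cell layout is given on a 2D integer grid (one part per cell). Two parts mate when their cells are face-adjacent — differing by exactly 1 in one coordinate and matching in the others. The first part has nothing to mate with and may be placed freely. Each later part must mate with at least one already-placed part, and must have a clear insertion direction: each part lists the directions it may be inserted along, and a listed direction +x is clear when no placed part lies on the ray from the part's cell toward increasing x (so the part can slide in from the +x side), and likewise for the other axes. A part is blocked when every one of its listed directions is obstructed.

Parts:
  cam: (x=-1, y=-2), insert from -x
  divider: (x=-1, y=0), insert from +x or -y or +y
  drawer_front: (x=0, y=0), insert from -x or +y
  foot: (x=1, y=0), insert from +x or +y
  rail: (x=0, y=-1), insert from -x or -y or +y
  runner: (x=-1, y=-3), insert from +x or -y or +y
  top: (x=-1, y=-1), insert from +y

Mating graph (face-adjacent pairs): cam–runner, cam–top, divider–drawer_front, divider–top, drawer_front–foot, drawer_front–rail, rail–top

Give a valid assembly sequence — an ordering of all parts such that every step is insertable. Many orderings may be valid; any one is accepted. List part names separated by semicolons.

runner; cam; top; divider; rail; drawer_front; foot

1. runner@(-1, -3) [+x clear] — {runner}
2. cam@(-1, -2) [-x clear] — {cam, runner}
3. top@(-1, -1) [+y clear] — {cam, runner, top}
4. divider@(-1, 0) [+x clear] — {cam, divider, runner, top}
5. rail@(0, -1) [-y clear] — {cam, divider, rail, runner, top}
6. drawer_front@(0, 0) [+y clear] — {cam, divider, drawer_front, rail, runner, top}
7. foot@(1, 0) [+x clear] — {cam, divider, drawer_front, foot, rail, runner, top}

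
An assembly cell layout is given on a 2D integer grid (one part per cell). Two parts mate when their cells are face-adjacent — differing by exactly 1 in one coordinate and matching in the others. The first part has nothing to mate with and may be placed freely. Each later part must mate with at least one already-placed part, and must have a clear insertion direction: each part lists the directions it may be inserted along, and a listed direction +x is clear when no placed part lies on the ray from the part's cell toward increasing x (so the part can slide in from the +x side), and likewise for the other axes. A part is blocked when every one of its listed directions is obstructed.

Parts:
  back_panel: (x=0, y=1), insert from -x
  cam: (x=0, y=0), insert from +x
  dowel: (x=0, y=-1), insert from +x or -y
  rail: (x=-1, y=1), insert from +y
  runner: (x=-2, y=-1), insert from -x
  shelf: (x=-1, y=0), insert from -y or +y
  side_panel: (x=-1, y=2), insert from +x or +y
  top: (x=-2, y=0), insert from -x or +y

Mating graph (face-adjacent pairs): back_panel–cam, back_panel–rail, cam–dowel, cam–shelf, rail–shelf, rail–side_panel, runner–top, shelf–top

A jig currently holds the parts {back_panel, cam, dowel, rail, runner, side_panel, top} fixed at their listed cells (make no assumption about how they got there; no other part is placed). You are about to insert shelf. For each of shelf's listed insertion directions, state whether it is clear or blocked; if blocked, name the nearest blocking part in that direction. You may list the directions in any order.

+y: blocked by rail; -y: clear

-y: ray from shelf(-1, 0) has no placed part ⇒ clear
+y: nearest on ray is rail@(-1, 1) ⇒ blocked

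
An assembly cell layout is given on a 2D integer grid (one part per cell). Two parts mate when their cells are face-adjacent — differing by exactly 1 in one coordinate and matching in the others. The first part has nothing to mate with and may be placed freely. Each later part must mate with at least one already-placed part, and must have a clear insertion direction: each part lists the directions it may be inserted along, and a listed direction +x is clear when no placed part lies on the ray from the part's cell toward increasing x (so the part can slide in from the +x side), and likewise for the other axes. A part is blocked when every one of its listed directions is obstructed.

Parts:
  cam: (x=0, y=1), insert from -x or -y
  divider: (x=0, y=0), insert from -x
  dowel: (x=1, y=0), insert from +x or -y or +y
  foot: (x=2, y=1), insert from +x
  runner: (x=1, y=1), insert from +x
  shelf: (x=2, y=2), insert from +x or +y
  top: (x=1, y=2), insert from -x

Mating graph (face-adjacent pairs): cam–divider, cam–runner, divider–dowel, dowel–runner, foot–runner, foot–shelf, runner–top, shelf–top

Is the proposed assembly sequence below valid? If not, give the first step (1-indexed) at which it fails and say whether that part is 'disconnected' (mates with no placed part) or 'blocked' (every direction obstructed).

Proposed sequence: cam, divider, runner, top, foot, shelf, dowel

1. cam@(0, 1) [-x clear] — {cam}
2. divider@(0, 0) [-x clear] — {cam, divider}
3. runner@(1, 1) [+x clear] — {cam, divider, runner}
4. top@(1, 2) [-x clear] — {cam, divider, runner, top}
5. foot@(2, 1) [+x clear] — {cam, divider, foot, runner, top}
6. shelf@(2, 2) [+x clear] — {cam, divider, foot, runner, shelf, top}
7. dowel@(1, 0) [+x clear] — {cam, divider, dowel, foot, runner, shelf, top}

Valid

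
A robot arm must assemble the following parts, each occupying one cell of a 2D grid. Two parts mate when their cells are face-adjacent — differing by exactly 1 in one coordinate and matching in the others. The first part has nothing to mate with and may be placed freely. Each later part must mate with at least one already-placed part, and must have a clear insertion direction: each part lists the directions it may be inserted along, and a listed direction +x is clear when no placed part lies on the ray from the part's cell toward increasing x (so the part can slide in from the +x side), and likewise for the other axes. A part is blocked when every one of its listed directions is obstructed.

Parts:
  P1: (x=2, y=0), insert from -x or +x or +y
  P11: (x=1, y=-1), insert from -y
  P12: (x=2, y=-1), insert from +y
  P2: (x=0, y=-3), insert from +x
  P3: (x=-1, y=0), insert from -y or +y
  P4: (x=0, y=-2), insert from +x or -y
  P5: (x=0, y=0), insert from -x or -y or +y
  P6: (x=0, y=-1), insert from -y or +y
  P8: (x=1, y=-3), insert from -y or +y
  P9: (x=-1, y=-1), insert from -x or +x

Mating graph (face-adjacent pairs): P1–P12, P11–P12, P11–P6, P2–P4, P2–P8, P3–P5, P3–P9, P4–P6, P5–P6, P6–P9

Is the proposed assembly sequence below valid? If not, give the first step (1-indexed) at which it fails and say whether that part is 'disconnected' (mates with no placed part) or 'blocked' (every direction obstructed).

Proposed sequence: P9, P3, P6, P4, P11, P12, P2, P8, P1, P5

Valid

1. P9@(-1, -1) [-x clear] — {P9}
2. P3@(-1, 0) [+y clear] — {P3, P9}
3. P6@(0, -1) [-y clear] — {P3, P6, P9}
4. P4@(0, -2) [+x clear] — {P3, P4, P6, P9}
5. P11@(1, -1) [-y clear] — {P11, P3, P4, P6, P9}
6. P12@(2, -1) [+y clear] — {P11, P12, P3, P4, P6, P9}
7. P2@(0, -3) [+x clear] — {P11, P12, P2, P3, P4, P6, P9}
8. P8@(1, -3) [-y clear] — {P11, P12, P2, P3, P4, P6, P8, P9}
9. P1@(2, 0) [+x clear] — {P1, P11, P12, P2, P3, P4, P6, P8, P9}
10. P5@(0, 0) [+y clear] — {P1, P11, P12, P2, P3, P4, P5, P6, P8, P9}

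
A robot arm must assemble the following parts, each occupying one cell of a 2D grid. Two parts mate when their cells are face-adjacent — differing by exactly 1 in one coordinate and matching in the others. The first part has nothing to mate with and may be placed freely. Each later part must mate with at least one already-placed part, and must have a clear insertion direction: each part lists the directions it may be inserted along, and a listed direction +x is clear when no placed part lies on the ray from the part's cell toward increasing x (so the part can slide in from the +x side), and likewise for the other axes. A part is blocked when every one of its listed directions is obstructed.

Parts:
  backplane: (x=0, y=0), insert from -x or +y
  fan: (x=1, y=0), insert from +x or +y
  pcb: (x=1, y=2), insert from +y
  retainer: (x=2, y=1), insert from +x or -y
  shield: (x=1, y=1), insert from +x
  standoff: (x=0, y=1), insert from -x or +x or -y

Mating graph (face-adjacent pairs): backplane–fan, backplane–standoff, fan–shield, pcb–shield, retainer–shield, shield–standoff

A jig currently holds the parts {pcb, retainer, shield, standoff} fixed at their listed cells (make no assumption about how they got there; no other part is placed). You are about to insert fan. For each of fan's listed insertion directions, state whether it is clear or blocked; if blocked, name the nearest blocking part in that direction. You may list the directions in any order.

+x: ray from fan(1, 0) has no placed part ⇒ clear
+y: nearest on ray is shield@(1, 1) ⇒ blocked

+x: clear; +y: blocked by shield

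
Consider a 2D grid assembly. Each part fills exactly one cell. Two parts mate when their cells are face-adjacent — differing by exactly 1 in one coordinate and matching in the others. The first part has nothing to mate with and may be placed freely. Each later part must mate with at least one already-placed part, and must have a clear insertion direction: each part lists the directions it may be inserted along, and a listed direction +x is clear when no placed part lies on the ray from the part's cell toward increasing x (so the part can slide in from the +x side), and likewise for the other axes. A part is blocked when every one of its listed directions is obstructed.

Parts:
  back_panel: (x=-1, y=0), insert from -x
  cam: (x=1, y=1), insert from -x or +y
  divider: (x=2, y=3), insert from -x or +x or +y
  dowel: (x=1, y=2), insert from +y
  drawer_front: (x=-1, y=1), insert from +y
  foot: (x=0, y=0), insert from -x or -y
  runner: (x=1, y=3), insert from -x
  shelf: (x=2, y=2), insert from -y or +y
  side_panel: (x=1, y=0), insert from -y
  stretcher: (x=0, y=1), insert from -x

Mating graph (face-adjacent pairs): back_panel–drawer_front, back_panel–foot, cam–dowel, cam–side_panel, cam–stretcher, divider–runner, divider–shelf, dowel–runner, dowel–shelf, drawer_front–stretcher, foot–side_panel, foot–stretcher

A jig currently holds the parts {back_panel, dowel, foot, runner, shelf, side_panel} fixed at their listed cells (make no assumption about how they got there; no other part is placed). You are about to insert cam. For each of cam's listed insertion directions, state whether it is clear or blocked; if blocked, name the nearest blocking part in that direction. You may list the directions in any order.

+y: blocked by dowel; -x: clear

-x: ray from cam(1, 1) has no placed part ⇒ clear
+y: nearest on ray is dowel@(1, 2) ⇒ blocked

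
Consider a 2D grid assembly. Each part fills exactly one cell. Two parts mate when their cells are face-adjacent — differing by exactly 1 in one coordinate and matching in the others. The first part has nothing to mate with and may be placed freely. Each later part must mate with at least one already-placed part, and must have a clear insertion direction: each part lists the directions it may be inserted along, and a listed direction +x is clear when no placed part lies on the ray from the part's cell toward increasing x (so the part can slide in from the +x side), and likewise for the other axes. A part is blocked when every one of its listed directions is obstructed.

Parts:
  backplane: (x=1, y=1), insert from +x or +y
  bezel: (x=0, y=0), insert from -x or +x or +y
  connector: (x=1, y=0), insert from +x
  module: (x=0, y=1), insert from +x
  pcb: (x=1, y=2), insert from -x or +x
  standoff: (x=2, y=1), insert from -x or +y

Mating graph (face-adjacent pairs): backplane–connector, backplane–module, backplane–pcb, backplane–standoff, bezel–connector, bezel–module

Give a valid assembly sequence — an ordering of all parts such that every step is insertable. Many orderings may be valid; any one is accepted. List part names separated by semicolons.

module; backplane; pcb; connector; bezel; standoff

1. module@(0, 1) [+x clear] — {module}
2. backplane@(1, 1) [+x clear] — {backplane, module}
3. pcb@(1, 2) [-x clear] — {backplane, module, pcb}
4. connector@(1, 0) [+x clear] — {backplane, connector, module, pcb}
5. bezel@(0, 0) [-x clear] — {backplane, bezel, connector, module, pcb}
6. standoff@(2, 1) [+y clear] — {backplane, bezel, connector, module, pcb, standoff}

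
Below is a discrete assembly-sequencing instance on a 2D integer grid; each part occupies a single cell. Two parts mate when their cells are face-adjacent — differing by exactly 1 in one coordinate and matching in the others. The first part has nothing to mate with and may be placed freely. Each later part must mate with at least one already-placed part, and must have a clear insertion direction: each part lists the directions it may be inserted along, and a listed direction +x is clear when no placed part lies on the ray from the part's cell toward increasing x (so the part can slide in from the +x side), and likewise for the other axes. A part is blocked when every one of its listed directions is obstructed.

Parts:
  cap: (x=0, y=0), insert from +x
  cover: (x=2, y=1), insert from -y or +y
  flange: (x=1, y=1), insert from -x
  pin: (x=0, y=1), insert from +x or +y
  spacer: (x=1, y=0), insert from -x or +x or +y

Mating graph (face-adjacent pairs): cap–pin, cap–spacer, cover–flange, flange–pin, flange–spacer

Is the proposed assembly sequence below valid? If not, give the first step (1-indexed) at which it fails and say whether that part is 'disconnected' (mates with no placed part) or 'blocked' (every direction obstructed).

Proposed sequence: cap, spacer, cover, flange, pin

Invalid at step 3 (disconnected)

1. cap@(0, 0) [+x clear] — {cap}
2. spacer@(1, 0) [+x clear] — {cap, spacer}
3. cover@(2, 1) — no placed neighbour ⇒ disconnected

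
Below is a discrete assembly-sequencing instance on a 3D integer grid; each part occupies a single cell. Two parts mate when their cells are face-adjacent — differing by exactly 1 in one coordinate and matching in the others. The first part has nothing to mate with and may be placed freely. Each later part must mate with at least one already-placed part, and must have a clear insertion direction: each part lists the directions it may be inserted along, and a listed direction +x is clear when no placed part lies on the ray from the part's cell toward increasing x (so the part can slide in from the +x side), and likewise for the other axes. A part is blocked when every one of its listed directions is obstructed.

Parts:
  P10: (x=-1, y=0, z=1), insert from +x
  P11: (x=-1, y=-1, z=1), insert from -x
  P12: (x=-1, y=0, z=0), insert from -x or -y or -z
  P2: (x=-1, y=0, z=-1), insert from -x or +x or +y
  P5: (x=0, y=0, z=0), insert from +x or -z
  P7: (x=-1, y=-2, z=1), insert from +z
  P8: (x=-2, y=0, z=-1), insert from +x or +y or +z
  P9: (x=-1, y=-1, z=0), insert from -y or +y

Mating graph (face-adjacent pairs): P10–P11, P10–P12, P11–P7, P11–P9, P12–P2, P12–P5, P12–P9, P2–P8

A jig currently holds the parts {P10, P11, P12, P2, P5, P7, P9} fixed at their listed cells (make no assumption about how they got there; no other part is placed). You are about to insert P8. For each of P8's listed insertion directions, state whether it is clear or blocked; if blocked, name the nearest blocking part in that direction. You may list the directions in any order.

+x: nearest on ray is P2@(-1, 0, -1) ⇒ blocked
+y: ray from P8(-2, 0, -1) has no placed part ⇒ clear
+z: ray from P8(-2, 0, -1) has no placed part ⇒ clear

+x: blocked by P2; +y: clear; +z: clear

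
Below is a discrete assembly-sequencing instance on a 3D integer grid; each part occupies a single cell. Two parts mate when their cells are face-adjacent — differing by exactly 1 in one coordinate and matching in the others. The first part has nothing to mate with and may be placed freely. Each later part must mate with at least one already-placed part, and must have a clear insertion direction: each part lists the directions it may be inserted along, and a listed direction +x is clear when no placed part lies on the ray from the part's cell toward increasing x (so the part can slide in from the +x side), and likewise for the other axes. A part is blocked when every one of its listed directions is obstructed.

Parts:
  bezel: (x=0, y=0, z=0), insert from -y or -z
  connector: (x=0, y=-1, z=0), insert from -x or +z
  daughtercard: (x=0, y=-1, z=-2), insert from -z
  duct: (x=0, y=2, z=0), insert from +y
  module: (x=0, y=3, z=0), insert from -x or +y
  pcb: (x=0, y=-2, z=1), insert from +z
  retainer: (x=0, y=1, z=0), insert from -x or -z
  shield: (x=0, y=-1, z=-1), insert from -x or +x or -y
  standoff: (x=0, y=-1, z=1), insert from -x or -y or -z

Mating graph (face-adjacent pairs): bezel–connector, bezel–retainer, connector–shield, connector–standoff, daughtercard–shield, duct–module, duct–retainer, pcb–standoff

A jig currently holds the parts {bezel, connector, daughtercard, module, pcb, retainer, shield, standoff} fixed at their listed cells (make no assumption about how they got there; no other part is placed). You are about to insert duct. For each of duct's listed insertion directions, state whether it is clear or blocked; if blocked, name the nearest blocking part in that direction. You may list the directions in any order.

+y: blocked by module

+y: nearest on ray is module@(0, 3, 0) ⇒ blocked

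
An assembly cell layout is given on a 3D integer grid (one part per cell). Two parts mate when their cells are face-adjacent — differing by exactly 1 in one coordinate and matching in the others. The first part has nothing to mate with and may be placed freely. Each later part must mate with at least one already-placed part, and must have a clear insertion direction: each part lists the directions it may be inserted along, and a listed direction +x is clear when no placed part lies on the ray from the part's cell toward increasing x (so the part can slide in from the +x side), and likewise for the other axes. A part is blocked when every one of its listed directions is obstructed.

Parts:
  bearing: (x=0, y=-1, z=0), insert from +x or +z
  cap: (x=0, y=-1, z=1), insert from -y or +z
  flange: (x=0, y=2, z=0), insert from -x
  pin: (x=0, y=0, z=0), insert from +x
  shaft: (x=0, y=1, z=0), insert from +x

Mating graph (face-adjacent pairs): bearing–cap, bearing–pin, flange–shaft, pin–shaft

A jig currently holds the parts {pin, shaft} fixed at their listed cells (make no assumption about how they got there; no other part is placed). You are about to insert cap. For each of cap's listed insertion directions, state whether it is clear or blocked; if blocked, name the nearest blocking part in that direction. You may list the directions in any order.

+z: clear; -y: clear

-y: ray from cap(0, -1, 1) has no placed part ⇒ clear
+z: ray from cap(0, -1, 1) has no placed part ⇒ clear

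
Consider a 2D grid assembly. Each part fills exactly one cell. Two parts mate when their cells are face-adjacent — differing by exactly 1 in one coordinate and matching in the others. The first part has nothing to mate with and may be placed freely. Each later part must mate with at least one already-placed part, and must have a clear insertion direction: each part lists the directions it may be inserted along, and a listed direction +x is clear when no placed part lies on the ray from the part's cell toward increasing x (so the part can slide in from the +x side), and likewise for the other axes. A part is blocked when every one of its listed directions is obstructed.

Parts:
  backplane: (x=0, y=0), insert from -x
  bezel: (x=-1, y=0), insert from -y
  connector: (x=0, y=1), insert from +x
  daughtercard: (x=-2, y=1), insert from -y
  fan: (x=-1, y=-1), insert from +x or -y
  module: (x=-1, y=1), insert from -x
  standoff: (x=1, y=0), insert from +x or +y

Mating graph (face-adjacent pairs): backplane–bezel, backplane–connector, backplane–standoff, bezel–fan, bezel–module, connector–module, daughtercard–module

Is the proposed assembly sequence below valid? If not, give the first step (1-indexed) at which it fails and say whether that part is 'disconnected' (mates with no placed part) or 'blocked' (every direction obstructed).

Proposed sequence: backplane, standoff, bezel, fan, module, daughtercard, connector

Valid

1. backplane@(0, 0) [-x clear] — {backplane}
2. standoff@(1, 0) [+x clear] — {backplane, standoff}
3. bezel@(-1, 0) [-y clear] — {backplane, bezel, standoff}
4. fan@(-1, -1) [+x clear] — {backplane, bezel, fan, standoff}
5. module@(-1, 1) [-x clear] — {backplane, bezel, fan, module, standoff}
6. daughtercard@(-2, 1) [-y clear] — {backplane, bezel, daughtercard, fan, module, standoff}
7. connector@(0, 1) [+x clear] — {backplane, bezel, connector, daughtercard, fan, module, standoff}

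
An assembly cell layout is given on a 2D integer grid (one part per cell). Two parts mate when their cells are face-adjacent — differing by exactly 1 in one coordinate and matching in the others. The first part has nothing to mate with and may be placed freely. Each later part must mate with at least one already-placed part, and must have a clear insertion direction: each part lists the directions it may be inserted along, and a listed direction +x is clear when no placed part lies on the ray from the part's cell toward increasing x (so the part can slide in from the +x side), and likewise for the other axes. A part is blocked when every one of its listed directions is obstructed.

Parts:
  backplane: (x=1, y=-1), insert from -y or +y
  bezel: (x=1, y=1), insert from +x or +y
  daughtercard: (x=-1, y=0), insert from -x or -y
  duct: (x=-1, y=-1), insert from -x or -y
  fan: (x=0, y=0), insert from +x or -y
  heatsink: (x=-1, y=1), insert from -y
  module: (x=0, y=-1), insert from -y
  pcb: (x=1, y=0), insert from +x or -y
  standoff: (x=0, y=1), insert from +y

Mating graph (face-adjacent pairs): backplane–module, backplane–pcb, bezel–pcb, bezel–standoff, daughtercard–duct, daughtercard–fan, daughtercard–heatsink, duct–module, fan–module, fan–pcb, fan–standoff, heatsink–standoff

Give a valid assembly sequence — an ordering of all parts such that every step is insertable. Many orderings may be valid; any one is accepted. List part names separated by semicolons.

1. backplane@(1, -1) [-y clear] — {backplane}
2. pcb@(1, 0) [+x clear] — {backplane, pcb}
3. bezel@(1, 1) [+x clear] — {backplane, bezel, pcb}
4. standoff@(0, 1) [+y clear] — {backplane, bezel, pcb, standoff}
5. heatsink@(-1, 1) [-y clear] — {backplane, bezel, heatsink, pcb, standoff}
6. fan@(0, 0) [-y clear] — {backplane, bezel, fan, heatsink, pcb, standoff}
7. module@(0, -1) [-y clear] — {backplane, bezel, fan, heatsink, module, pcb, standoff}
8. duct@(-1, -1) [-x clear] — {backplane, bezel, duct, fan, heatsink, module, pcb, standoff}
9. daughtercard@(-1, 0) [-x clear] — {backplane, bezel, daughtercard, duct, fan, heatsink, module, pcb, standoff}

backplane; pcb; bezel; standoff; heatsink; fan; module; duct; daughtercard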